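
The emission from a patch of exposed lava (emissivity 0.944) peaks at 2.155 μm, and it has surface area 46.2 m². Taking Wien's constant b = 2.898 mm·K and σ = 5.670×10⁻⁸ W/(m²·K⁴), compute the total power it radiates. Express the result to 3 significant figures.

Wien's law: T = b/λ_max = 2.898×10⁻³/2.155×10⁻⁶ = 1344.78 K.
Area A = 46.2 m².
Then P = εσAT⁴ = 0.944×5.670×10⁻⁸×46.2×(1344.78)⁴ = 8.09×10⁶ W.

P ≈ 8.09×10⁶ W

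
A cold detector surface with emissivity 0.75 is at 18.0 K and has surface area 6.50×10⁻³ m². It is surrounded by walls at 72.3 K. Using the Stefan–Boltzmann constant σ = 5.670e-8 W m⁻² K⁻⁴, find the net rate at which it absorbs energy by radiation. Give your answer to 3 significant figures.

Net gain ≈ 7.52×10⁻³ W

Area A = 6.50×10⁻³ m².
Net radiated power P_net = εσA(T⁴ − T₀⁴) = 0.75×5.670×10⁻⁸×6.50×10⁻³×(18.0⁴ − 72.3⁴).
T⁴ − T₀⁴ = 1.04976×10⁵ − 2.73246×10⁷ = -2.72196×10⁷ K⁴, so P_net = -7.52×10⁻³ W — negative, meaning a net gain of 7.52×10⁻³ W.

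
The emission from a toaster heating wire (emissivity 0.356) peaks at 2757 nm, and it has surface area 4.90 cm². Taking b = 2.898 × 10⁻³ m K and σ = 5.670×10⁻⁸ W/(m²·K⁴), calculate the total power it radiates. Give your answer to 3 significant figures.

P ≈ 12.1 W

Wien's law: T = b/λ_max = 2.898×10⁻³/2.757×10⁻⁶ = 1051.14 K.
Area A = 4.90 cm² = 4.90×10⁻⁴ m².
Then P = εσAT⁴ = 0.356×5.670×10⁻⁸×4.90×10⁻⁴×(1051.14)⁴ = 12.1 W.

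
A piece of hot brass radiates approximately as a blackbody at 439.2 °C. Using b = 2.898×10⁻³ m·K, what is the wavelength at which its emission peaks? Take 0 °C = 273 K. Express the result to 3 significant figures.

λ_max ≈ 4.07 μm

T = 439.2 °C + 273 = 712.2 K.
Wien's displacement law: λ_max = b/T = (2.898×10⁻³ m·K)/(712.2 K) = 4.069×10⁻⁶ m.
That is 4.07 μm, in the infrared range.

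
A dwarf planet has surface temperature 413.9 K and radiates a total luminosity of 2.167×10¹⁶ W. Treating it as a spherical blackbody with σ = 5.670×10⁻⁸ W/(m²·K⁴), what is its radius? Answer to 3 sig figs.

L = 4πR²σT⁴ ⇒ R = √(L/(4πσT⁴)).
σT⁴ = 1664.04 W/m², so R = √(2.167×10¹⁶/(4π×1664.04)) = 1.02×10⁶ m.

R ≈ 1.02×10⁶ m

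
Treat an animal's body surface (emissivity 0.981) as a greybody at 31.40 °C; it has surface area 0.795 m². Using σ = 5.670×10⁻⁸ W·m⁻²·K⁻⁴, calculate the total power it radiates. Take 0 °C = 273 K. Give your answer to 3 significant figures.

T = 31.40 °C + 273 = 304.40 K.
Area A = 0.795 m².
P = εσAT⁴ = 0.981 × 5.670×10⁻⁸ × 0.795 × (304.40)⁴ = 380 W.

P ≈ 380 W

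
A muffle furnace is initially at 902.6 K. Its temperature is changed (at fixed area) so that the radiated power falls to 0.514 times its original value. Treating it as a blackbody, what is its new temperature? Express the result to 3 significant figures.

T₂ ≈ 764 K

P ∝ T⁴, so T₂/T₁ = (P₂/P₁)^(1/4) = (0.514)^(1/4) = 0.846722.
T₂ = 902.6 × 0.846722 = 764 K.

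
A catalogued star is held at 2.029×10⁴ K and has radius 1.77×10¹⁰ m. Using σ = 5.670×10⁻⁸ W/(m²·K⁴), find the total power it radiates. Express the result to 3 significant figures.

P ≈ 3.78×10³¹ W

Surface area A = 4πR² = 4π(1.77×10¹⁰ m)² = 3.93692×10²¹ m².
P = σAT⁴ = 5.670×10⁻⁸ × 3.93692×10²¹ × (2.029×10⁴)⁴ = 3.78×10³¹ W.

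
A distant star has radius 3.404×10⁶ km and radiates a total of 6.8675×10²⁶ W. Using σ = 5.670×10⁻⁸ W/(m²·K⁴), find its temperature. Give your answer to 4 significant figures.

Surface area A = 4πR² = 4π(3.404×10⁹ m)² = 1.45609×10²⁰ m².
P = σAT⁴ ⇒ T = (P/(σA))^(1/4) = (6.8675×10²⁶/(5.670×10⁻⁸×1.45609×10²⁰))^(1/4) = 3020 K.

T ≈ 3020 K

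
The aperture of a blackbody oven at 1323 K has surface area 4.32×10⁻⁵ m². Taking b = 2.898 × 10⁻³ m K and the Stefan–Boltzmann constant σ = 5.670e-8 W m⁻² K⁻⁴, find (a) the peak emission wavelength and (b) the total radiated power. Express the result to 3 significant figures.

(a) λ_max = b/T = 2.898×10⁻³/1323 = 2.190×10⁻⁶ m = 2.19×10³ nm.
Area A = 4.32×10⁻⁵ m².
(b) P = σAT⁴ = 5.670×10⁻⁸×4.32×10⁻⁵×(1323)⁴ = 7.50 W.

λ_max ≈ 2.19×10³ nm; P ≈ 7.50 W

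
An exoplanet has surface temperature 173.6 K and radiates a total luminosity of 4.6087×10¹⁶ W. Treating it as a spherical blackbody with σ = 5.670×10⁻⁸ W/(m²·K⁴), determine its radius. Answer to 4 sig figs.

R ≈ 8.439×10⁶ m

L = 4πR²σT⁴ ⇒ R = √(L/(4πσT⁴)).
σT⁴ = 51.4970 W/m², so R = √(4.6087×10¹⁶/(4π×51.4970)) = 8.439×10⁶ m.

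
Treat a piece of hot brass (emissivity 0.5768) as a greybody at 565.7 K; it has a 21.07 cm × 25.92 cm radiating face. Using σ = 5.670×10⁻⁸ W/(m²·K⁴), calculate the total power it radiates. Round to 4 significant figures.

P ≈ 182.9 W

Area A = 0.2107 × 0.2592 = 0.0546134 m².
P = εσAT⁴ = 0.5768 × 5.670×10⁻⁸ × 0.0546134 × (565.7)⁴ = 182.9 W.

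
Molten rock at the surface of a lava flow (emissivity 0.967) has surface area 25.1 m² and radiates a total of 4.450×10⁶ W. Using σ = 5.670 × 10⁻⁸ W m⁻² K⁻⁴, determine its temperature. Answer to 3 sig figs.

T ≈ 1.34×10³ K

Area A = 25.1 m².
P = εσAT⁴ ⇒ T = (P/(εσA))^(1/4) = (4.450×10⁶/(0.967×5.670×10⁻⁸×25.1))^(1/4) = 1.34×10³ K.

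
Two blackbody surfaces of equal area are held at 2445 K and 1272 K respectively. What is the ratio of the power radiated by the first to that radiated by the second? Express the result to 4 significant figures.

With equal areas, P₁/P₂ = (T₁/T₂)⁴ = (2445/1272)⁴ = 13.65.

P₁/P₂ ≈ 13.65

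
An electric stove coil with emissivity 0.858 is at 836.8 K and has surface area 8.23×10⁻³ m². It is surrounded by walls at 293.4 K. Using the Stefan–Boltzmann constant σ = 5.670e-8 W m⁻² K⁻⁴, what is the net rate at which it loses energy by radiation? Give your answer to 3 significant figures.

Area A = 8.23×10⁻³ m².
Net radiated power P_net = εσA(T⁴ − T₀⁴) = 0.858×5.670×10⁻⁸×8.23×10⁻³×(836.8⁴ − 293.4⁴).
T⁴ − T₀⁴ = 4.90328×10¹¹ − 7.41038×10⁹ = 4.82918×10¹¹ K⁴, so P_net = 193 W.

Net loss ≈ 193 W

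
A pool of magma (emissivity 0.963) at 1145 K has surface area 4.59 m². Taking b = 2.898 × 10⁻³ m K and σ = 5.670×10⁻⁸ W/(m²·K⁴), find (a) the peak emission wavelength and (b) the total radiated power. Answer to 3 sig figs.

(a) λ_max = b/T = 2.898×10⁻³/1145 = 2.531×10⁻⁶ m = 2.53×10³ nm.
Area A = 4.59 m².
(b) P = εσAT⁴ = 0.963×5.670×10⁻⁸×4.59×(1145)⁴ = 4.31×10⁵ W.

λ_max ≈ 2.53×10³ nm; P ≈ 4.31×10⁵ W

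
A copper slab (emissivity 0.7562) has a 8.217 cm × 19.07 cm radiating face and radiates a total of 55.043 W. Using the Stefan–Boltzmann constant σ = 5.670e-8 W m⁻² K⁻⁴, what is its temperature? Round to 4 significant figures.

T ≈ 535.0 K

Area A = 0.08217 × 0.1907 = 0.0156698 m².
P = εσAT⁴ ⇒ T = (P/(εσA))^(1/4) = (55.043/(0.7562×5.670×10⁻⁸×0.0156698))^(1/4) = 535.0 K.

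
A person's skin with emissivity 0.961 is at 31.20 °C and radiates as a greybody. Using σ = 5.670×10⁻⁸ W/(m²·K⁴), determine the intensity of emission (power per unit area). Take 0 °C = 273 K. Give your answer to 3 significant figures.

T = 31.20 °C + 273 = 304.20 K.
Stefan–Boltzmann: I = εσT⁴ = 0.961 × 5.670×10⁻⁸ × (304.20)⁴ = 467 W/m².

I ≈ 467 W/m²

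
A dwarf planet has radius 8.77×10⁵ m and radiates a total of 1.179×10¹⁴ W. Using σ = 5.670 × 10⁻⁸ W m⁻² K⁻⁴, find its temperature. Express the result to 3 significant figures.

Surface area A = 4πR² = 4π(8.77×10⁵ m)² = 9.66516×10¹² m².
P = σAT⁴ ⇒ T = (P/(σA))^(1/4) = (1.179×10¹⁴/(5.670×10⁻⁸×9.66516×10¹²))^(1/4) = 121 K.

T ≈ 121 K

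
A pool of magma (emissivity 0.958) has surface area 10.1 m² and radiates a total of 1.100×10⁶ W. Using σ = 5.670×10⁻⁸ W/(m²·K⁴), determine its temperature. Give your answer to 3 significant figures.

Area A = 10.1 m².
P = εσAT⁴ ⇒ T = (P/(εσA))^(1/4) = (1.100×10⁶/(0.958×5.670×10⁻⁸×10.1))^(1/4) = 1.19×10³ K.

T ≈ 1.19×10³ K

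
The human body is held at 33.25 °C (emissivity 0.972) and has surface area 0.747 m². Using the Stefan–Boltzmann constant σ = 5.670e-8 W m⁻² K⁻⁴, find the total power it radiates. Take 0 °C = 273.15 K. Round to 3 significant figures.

P ≈ 363 W

T = 33.25 °C + 273.15 = 306.40 K.
Area A = 0.747 m².
P = εσAT⁴ = 0.972 × 5.670×10⁻⁸ × 0.747 × (306.40)⁴ = 363 W.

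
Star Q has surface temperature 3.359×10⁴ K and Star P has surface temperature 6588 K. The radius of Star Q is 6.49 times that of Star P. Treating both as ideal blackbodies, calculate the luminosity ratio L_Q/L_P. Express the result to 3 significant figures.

L ∝ R²T⁴, so L_Q/L_P = (R_Q/R_P)²(T_Q/T_P)⁴ = (6.49)² × (3.359×10⁴/6588)⁴ = 42.1201 × 675.812 = 2.85×10⁴.

L_Q/L_P ≈ 2.85×10⁴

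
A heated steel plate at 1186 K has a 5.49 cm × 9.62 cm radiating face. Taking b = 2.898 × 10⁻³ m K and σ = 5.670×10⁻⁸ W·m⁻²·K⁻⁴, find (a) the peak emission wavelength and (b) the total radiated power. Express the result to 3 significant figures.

(a) λ_max = b/T = 2.898×10⁻³/1186 = 2.444×10⁻⁶ m = 2.44×10³ nm.
Area A = 0.0549 × 0.0962 = 5.28138×10⁻³ m².
(b) P = σAT⁴ = 5.670×10⁻⁸×5.28138×10⁻³×(1186)⁴ = 592 W.

λ_max ≈ 2.44×10³ nm; P ≈ 592 W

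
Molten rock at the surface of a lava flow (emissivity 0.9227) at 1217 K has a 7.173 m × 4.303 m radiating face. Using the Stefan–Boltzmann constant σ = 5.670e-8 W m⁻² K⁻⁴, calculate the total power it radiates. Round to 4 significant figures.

P ≈ 3.542×10⁶ W

Area A = 7.173 × 4.303 = 30.8654 m².
P = εσAT⁴ = 0.9227 × 5.670×10⁻⁸ × 30.8654 × (1217)⁴ = 3.542×10⁶ W.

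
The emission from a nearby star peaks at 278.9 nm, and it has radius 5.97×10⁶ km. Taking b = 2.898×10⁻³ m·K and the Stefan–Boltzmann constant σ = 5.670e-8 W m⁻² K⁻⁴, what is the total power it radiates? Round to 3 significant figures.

Wien's law: T = b/λ_max = 2.898×10⁻³/2.789×10⁻⁷ = 10390.8 K.
Surface area A = 4πR² = 4π(5.97×10⁹ m)² = 4.47877×10²⁰ m².
Then P = σAT⁴ = 5.670×10⁻⁸×4.47877×10²⁰×(10390.8)⁴ = 2.96×10²⁹ W.

P ≈ 2.96×10²⁹ W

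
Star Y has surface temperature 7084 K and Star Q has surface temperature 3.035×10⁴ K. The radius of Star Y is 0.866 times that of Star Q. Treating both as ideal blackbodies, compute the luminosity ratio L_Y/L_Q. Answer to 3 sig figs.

L_Y/L_Q ≈ 2.23×10⁻³

L ∝ R²T⁴, so L_Y/L_Q = (R_Y/R_Q)²(T_Y/T_Q)⁴ = (0.866)² × (7084/3.035×10⁴)⁴ = 0.749956 × 2.96811×10⁻³ = 2.23×10⁻³.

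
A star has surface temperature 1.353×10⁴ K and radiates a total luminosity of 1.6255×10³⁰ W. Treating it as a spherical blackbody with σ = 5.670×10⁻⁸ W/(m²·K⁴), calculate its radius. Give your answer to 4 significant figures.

R ≈ 8.251×10⁹ m

L = 4πR²σT⁴ ⇒ R = √(L/(4πσT⁴)).
σT⁴ = 1.90009×10⁹ W/m², so R = √(1.6255×10³⁰/(4π×1.90009×10⁹)) = 8.251×10⁹ m.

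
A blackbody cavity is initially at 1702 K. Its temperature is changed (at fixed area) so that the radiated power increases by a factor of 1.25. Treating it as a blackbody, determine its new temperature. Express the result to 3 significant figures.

P ∝ T⁴, so T₂/T₁ = (P₂/P₁)^(1/4) = (1.25)^(1/4) = 1.05737.
T₂ = 1702 × 1.05737 = 1.80×10³ K.

T₂ ≈ 1.80×10³ K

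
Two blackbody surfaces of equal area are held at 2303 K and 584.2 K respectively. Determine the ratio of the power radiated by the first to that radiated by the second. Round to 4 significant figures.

With equal areas, P₁/P₂ = (T₁/T₂)⁴ = (2303/584.2)⁴ = 241.5.

P₁/P₂ ≈ 241.5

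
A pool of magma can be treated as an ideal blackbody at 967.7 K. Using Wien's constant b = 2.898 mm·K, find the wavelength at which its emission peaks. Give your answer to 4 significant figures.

Wien's displacement law: λ_max = b/T = (2.898×10⁻³ m·K)/(967.7 K) = 2.9947×10⁻⁶ m.
That is 2.995 μm, in the infrared range.

λ_max ≈ 2.995 μm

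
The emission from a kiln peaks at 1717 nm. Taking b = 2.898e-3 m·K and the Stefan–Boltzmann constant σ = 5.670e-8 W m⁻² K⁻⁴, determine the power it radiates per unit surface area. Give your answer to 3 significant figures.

Wien's law: T = b/λ_max = 2.898×10⁻³/1.717×10⁻⁶ = 1687.83 K.
Then I = σT⁴ = 5.670×10⁻⁸×(1687.83)⁴ = 4.60×10⁵ W/m².

I ≈ 4.60×10⁵ W/m²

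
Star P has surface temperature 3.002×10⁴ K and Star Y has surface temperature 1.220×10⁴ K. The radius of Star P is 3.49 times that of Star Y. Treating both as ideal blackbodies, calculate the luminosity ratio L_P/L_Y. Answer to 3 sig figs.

L_P/L_Y ≈ 447

L ∝ R²T⁴, so L_P/L_Y = (R_P/R_Y)²(T_P/T_Y)⁴ = (3.49)² × (3.002×10⁴/1.220×10⁴)⁴ = 12.1801 × 36.6609 = 447.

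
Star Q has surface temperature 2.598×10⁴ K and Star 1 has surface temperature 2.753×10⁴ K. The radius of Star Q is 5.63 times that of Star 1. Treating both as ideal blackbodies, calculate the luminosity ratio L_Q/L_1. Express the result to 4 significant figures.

L_Q/L_1 ≈ 25.14

L ∝ R²T⁴, so L_Q/L_1 = (R_Q/R_1)²(T_Q/T_1)⁴ = (5.63)² × (2.598×10⁴/2.753×10⁴)⁴ = 31.6969 × 0.793107 = 25.14.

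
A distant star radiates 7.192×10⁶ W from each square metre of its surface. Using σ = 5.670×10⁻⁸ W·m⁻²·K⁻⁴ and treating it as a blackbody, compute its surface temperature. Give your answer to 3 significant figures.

T ≈ 3.36×10³ K

I = σT⁴, so T = (I/σ)^(1/4) = (7.192×10⁶/(5.670×10⁻⁸))^(1/4) = 3.36×10³ K.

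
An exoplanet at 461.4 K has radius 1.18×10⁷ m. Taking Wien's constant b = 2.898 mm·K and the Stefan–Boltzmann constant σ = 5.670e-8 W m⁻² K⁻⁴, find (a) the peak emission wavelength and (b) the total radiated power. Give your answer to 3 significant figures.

(a) λ_max = b/T = 2.898×10⁻³/461.4 = 6.281×10⁻⁶ m = 6.28 μm.
Surface area A = 4πR² = 4π(1.18×10⁷ m)² = 1.74974×10¹⁵ m².
(b) P = σAT⁴ = 5.670×10⁻⁸×1.74974×10¹⁵×(461.4)⁴ = 4.50×10¹⁸ W.

λ_max ≈ 6.28 μm; P ≈ 4.50×10¹⁸ W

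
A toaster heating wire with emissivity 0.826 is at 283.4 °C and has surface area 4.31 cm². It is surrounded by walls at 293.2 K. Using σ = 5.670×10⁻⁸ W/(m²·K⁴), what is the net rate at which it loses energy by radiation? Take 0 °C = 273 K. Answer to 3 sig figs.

T = 283.4 °C + 273 = 556.4 K.
Area A = 4.31 cm² = 4.31×10⁻⁴ m².
Net radiated power P_net = εσA(T⁴ − T₀⁴) = 0.826×5.670×10⁻⁸×4.31×10⁻⁴×(556.4⁴ − 293.2⁴).
T⁴ − T₀⁴ = 9.58404×10¹⁰ − 7.39019×10⁹ = 8.84502×10¹⁰ K⁴, so P_net = 1.79 W.

Net loss ≈ 1.79 W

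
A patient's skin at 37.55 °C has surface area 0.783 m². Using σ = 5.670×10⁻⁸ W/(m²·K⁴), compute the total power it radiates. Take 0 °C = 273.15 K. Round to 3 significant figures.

T = 37.55 °C + 273.15 = 310.70 K.
Area A = 0.783 m².
P = σAT⁴ = 5.670×10⁻⁸ × 0.783 × (310.70)⁴ = 414 W.

P ≈ 414 W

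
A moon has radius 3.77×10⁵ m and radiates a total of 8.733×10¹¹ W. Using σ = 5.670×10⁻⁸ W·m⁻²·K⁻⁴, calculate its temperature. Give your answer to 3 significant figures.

T ≈ 54.2 K

Surface area A = 4πR² = 4π(3.77×10⁵ m)² = 1.78605×10¹² m².
P = σAT⁴ ⇒ T = (P/(σA))^(1/4) = (8.733×10¹¹/(5.670×10⁻⁸×1.78605×10¹²))^(1/4) = 54.2 K.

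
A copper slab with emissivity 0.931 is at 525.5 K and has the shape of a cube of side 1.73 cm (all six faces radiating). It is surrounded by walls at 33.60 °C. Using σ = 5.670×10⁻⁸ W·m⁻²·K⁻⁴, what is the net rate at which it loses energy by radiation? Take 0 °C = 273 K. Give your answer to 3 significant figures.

Net loss ≈ 6.39 W

Surroundings: T = 33.60 °C + 273 = 306.60 K.
Area A = 6s² = 6×(0.0173 m)² = 1.79574×10⁻³ m².
Net radiated power P_net = εσA(T⁴ − T₀⁴) = 0.931×5.670×10⁻⁸×1.79574×10⁻³×(525.5⁴ − 306.60⁴).
T⁴ − T₀⁴ = 7.62590×10¹⁰ − 8.83667×10⁹ = 6.74223×10¹⁰ K⁴, so P_net = 6.39 W.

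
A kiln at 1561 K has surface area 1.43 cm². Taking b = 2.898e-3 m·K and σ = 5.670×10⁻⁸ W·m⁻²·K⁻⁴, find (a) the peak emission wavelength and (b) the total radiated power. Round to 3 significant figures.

λ_max ≈ 1.86 μm; P ≈ 48.1 W

(a) λ_max = b/T = 2.898×10⁻³/1561 = 1.857×10⁻⁶ m = 1.86 μm.
Area A = 1.43 cm² = 1.43×10⁻⁴ m².
(b) P = σAT⁴ = 5.670×10⁻⁸×1.43×10⁻⁴×(1561)⁴ = 48.1 W.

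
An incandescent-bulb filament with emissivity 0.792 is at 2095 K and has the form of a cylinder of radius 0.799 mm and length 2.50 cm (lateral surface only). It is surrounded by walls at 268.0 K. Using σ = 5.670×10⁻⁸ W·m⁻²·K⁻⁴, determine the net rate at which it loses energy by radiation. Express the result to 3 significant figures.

Net loss ≈ 109 W

Lateral area A = 2πrL = 2π×7.99×10⁻⁴×0.0250 = 1.25507×10⁻⁴ m².
Net radiated power P_net = εσA(T⁴ − T₀⁴) = 0.792×5.670×10⁻⁸×1.25507×10⁻⁴×(2095⁴ − 268.0⁴).
T⁴ − T₀⁴ = 1.92635×10¹³ − 5.15869×10⁹ = 1.92583×10¹³ K⁴, so P_net = 109 W.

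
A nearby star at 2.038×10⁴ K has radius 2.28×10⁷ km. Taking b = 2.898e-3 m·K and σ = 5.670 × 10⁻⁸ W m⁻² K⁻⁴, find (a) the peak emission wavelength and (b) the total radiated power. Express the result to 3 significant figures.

λ_max ≈ 142 nm; P ≈ 6.39×10³¹ W

(a) λ_max = b/T = 2.898×10⁻³/2.038×10⁴ = 1.422×10⁻⁷ m = 142 nm.
Surface area A = 4πR² = 4π(2.28×10¹⁰ m)² = 6.53250×10²¹ m².
(b) P = σAT⁴ = 5.670×10⁻⁸×6.53250×10²¹×(2.038×10⁴)⁴ = 6.39×10³¹ W.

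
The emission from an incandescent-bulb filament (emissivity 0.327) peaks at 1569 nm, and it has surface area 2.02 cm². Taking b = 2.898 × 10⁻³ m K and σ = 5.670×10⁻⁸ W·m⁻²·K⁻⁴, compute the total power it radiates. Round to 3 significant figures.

Wien's law: T = b/λ_max = 2.898×10⁻³/1.569×10⁻⁶ = 1847.04 K.
Area A = 2.02 cm² = 2.02×10⁻⁴ m².
Then P = εσAT⁴ = 0.327×5.670×10⁻⁸×2.02×10⁻⁴×(1847.04)⁴ = 43.6 W.

P ≈ 43.6 W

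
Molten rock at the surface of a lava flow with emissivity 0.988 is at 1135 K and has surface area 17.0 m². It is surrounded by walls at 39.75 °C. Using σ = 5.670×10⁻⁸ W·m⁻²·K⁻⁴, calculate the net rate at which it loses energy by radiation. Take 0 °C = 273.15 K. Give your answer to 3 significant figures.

Net loss ≈ 1.57×10⁶ W

Surroundings: T = 39.75 °C + 273.15 = 312.90 K.
Area A = 17.0 m².
Net radiated power P_net = εσA(T⁴ − T₀⁴) = 0.988×5.670×10⁻⁸×17.0×(1135⁴ − 312.90⁴).
T⁴ − T₀⁴ = 1.65952×10¹² − 9.58567×10⁹ = 1.64993×10¹² K⁴, so P_net = 1.57×10⁶ W.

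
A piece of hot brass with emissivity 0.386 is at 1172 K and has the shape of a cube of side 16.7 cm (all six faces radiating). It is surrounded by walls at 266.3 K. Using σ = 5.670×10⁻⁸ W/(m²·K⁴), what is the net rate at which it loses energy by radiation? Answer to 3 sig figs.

Net loss ≈ 6.89×10³ W

Area A = 6s² = 6×(0.167 m)² = 0.167334 m².
Net radiated power P_net = εσA(T⁴ − T₀⁴) = 0.386×5.670×10⁻⁸×0.167334×(1172⁴ − 266.3⁴).
T⁴ − T₀⁴ = 1.88673×10¹² − 5.02904×10⁹ = 1.88170×10¹² K⁴, so P_net = 6.89×10³ W.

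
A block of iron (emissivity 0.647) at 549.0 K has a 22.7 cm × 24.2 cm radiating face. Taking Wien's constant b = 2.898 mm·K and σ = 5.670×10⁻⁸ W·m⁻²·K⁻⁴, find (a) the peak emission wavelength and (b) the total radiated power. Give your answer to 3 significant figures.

(a) λ_max = b/T = 2.898×10⁻³/549.0 = 5.279×10⁻⁶ m = 5.28 μm.
Area A = 0.227 × 0.242 = 0.054934 m².
(b) P = εσAT⁴ = 0.647×5.670×10⁻⁸×0.054934×(549.0)⁴ = 183 W.

λ_max ≈ 5.28 μm; P ≈ 183 W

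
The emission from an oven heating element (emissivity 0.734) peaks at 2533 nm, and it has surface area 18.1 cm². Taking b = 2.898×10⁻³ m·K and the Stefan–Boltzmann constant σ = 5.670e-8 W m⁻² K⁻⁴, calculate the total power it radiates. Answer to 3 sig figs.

P ≈ 129 W

Wien's law: T = b/λ_max = 2.898×10⁻³/2.533×10⁻⁶ = 1144.10 K.
Area A = 18.1 cm² = 1.81×10⁻³ m².
Then P = εσAT⁴ = 0.734×5.670×10⁻⁸×1.81×10⁻³×(1144.10)⁴ = 129 W.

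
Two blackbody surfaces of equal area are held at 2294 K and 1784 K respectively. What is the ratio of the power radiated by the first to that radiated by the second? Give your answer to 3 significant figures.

P₁/P₂ ≈ 2.73

With equal areas, P₁/P₂ = (T₁/T₂)⁴ = (2294/1784)⁴ = 2.73.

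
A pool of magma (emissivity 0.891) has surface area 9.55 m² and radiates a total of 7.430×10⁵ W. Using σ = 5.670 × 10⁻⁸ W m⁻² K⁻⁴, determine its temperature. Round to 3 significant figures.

T ≈ 1.11×10³ K

Area A = 9.55 m².
P = εσAT⁴ ⇒ T = (P/(εσA))^(1/4) = (7.430×10⁵/(0.891×5.670×10⁻⁸×9.55))^(1/4) = 1.11×10³ K.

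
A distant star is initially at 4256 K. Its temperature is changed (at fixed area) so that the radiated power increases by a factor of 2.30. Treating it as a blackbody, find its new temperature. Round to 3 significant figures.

P ∝ T⁴, so T₂/T₁ = (P₂/P₁)^(1/4) = (2.30)^(1/4) = 1.23149.
T₂ = 4256 × 1.23149 = 5.24×10³ K.

T₂ ≈ 5.24×10³ K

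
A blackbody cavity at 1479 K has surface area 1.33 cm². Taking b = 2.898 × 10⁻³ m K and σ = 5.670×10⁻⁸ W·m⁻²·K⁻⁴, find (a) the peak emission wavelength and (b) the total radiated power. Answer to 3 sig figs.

(a) λ_max = b/T = 2.898×10⁻³/1479 = 1.959×10⁻⁶ m = 1.96 μm.
Area A = 1.33 cm² = 1.33×10⁻⁴ m².
(b) P = σAT⁴ = 5.670×10⁻⁸×1.33×10⁻⁴×(1479)⁴ = 36.1 W.

λ_max ≈ 1.96 μm; P ≈ 36.1 W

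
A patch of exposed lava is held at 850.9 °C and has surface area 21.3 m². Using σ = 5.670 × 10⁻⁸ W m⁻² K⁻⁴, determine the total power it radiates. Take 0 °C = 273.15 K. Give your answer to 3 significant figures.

P ≈ 1.93×10⁶ W

T = 850.9 °C + 273.15 = 1124.05 K.
Area A = 21.3 m².
P = σAT⁴ = 5.670×10⁻⁸ × 21.3 × (1124.05)⁴ = 1.93×10⁶ W.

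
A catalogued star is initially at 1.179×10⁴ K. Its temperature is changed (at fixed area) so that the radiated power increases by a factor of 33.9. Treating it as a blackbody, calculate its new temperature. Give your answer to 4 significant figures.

T₂ ≈ 2.845×10⁴ K

P ∝ T⁴, so T₂/T₁ = (P₂/P₁)^(1/4) = (33.9)^(1/4) = 2.41296.
T₂ = 1.179×10⁴ × 2.41296 = 2.845×10⁴ K.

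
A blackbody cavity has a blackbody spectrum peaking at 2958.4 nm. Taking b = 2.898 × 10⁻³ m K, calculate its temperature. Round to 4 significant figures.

Wien's law gives T = b/λ_max = (2.898×10⁻³ m·K)/(2.9584×10⁻⁶ m) = 979.6 K.

T ≈ 979.6 K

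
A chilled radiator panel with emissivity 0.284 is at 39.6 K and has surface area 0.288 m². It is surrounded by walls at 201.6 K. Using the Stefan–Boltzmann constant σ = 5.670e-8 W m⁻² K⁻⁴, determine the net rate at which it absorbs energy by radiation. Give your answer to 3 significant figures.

Net gain ≈ 7.65 W

Area A = 0.288 m².
Net radiated power P_net = εσA(T⁴ − T₀⁴) = 0.284×5.670×10⁻⁸×0.288×(39.6⁴ − 201.6⁴).
T⁴ − T₀⁴ = 2.45913×10⁶ − 1.65182×10⁹ = -1.64936×10⁹ K⁴, so P_net = -7.65 W — negative, meaning a net gain of 7.65 W.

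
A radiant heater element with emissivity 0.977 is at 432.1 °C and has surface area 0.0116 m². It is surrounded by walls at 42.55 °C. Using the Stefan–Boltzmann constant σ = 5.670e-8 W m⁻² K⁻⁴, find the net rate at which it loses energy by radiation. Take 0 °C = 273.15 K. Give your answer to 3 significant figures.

T = 432.1 °C + 273.15 = 705.25 K.
Surroundings: T = 42.55 °C + 273.15 = 315.70 K.
Area A = 0.0116 m².
Net radiated power P_net = εσA(T⁴ − T₀⁴) = 0.977×5.670×10⁻⁸×0.0116×(705.25⁴ − 315.70⁴).
T⁴ − T₀⁴ = 2.47384×10¹¹ − 9.93341×10⁹ = 2.37451×10¹¹ K⁴, so P_net = 153 W.

Net loss ≈ 153 W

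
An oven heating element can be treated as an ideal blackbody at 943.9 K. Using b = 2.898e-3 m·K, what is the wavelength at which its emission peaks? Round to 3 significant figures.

λ_max ≈ 3.07 μm

Wien's displacement law: λ_max = b/T = (2.898×10⁻³ m·K)/(943.9 K) = 3.070×10⁻⁶ m.
That is 3.07 μm, in the infrared range.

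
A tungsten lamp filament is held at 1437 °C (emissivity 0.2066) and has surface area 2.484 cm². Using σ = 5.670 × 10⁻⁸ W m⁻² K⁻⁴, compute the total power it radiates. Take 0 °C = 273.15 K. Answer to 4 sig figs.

P ≈ 24.89 W

T = 1437 °C + 273.15 = 1710.15 K.
Area A = 2.484 cm² = 2.484×10⁻⁴ m².
P = εσAT⁴ = 0.2066 × 5.670×10⁻⁸ × 2.484×10⁻⁴ × (1710.15)⁴ = 24.89 W.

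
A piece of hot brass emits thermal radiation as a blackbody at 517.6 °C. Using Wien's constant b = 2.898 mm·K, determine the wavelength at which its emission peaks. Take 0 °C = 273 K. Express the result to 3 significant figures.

λ_max ≈ 3.67 μm

T = 517.6 °C + 273 = 790.6 K.
Wien's displacement law: λ_max = b/T = (2.898×10⁻³ m·K)/(790.6 K) = 3.666×10⁻⁶ m.
That is 3.67 μm, in the infrared range.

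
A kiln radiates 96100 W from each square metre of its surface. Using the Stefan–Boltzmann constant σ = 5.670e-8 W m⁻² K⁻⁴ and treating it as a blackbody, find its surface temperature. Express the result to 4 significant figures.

I = σT⁴, so T = (I/σ)^(1/4) = (96100/(5.670×10⁻⁸))^(1/4) = 1141 K.

T ≈ 1141 K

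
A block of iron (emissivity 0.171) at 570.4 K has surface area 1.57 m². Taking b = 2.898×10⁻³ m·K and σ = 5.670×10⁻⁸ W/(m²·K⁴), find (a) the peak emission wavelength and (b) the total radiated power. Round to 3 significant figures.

(a) λ_max = b/T = 2.898×10⁻³/570.4 = 5.081×10⁻⁶ m = 5.08 μm.
Area A = 1.57 m².
(b) P = εσAT⁴ = 0.171×5.670×10⁻⁸×1.57×(570.4)⁴ = 1.61×10³ W.

λ_max ≈ 5.08 μm; P ≈ 1.61×10³ W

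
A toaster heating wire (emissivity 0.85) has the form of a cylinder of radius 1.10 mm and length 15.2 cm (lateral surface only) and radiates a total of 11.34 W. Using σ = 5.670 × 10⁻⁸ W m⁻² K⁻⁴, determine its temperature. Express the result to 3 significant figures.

Lateral area A = 2πrL = 2π×1.10×10⁻³×0.152 = 1.05055×10⁻³ m².
P = εσAT⁴ ⇒ T = (P/(εσA))^(1/4) = (11.34/(0.85×5.670×10⁻⁸×1.05055×10⁻³))^(1/4) = 688 K.

T ≈ 688 K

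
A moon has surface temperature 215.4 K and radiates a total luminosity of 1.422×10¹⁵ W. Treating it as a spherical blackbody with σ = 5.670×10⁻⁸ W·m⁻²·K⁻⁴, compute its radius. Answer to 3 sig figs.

L = 4πR²σT⁴ ⇒ R = √(L/(4πσT⁴)).
σT⁴ = 122.058 W/m², so R = √(1.422×10¹⁵/(4π×122.058)) = 9.63×10⁵ m.

R ≈ 9.63×10⁵ m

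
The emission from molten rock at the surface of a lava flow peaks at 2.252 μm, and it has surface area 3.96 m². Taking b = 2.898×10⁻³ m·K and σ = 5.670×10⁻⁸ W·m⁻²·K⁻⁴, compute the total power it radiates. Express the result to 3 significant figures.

Wien's law: T = b/λ_max = 2.898×10⁻³/2.252×10⁻⁶ = 1286.86 K.
Area A = 3.96 m².
Then P = σAT⁴ = 5.670×10⁻⁸×3.96×(1286.86)⁴ = 6.16×10⁵ W.

P ≈ 6.16×10⁵ W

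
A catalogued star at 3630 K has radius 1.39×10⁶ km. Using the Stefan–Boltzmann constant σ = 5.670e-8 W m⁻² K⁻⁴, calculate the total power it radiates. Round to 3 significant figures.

Surface area A = 4πR² = 4π(1.39×10⁹ m)² = 2.42795×10¹⁹ m².
P = σAT⁴ = 5.670×10⁻⁸ × 2.42795×10¹⁹ × (3630)⁴ = 2.39×10²⁶ W.

P ≈ 2.39×10²⁶ W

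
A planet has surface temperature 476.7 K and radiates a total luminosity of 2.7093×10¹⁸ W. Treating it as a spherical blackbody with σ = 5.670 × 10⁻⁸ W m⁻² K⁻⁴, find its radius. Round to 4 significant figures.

R ≈ 8.581×10⁶ m

L = 4πR²σT⁴ ⇒ R = √(L/(4πσT⁴)).
σT⁴ = 2927.95 W/m², so R = √(2.7093×10¹⁸/(4π×2927.95)) = 8.581×10⁶ m.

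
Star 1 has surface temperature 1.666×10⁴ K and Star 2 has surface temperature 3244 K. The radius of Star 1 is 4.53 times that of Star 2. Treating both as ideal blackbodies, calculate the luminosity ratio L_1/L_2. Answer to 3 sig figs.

L ∝ R²T⁴, so L_1/L_2 = (R_1/R_2)²(T_1/T_2)⁴ = (4.53)² × (1.666×10⁴/3244)⁴ = 20.5209 × 695.627 = 1.43×10⁴.

L_1/L_2 ≈ 1.43×10⁴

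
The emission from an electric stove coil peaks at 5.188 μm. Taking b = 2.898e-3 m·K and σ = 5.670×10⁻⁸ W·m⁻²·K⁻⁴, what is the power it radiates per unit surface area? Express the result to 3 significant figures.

I ≈ 5.52×10³ W/m²

Wien's law: T = b/λ_max = 2.898×10⁻³/5.188×10⁻⁶ = 558.597 K.
Then I = σT⁴ = 5.670×10⁻⁸×(558.597)⁴ = 5.52×10³ W/m².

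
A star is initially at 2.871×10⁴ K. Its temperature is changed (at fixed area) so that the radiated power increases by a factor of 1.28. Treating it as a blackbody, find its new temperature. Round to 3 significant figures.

P ∝ T⁴, so T₂/T₁ = (P₂/P₁)^(1/4) = (1.28)^(1/4) = 1.06366.
T₂ = 2.871×10⁴ × 1.06366 = 3.05×10⁴ K.

T₂ ≈ 3.05×10⁴ K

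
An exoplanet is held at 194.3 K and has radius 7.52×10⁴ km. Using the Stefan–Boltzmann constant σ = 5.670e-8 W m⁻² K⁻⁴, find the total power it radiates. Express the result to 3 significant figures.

P ≈ 5.74×10¹⁸ W

Surface area A = 4πR² = 4π(7.52×10⁷ m)² = 7.10633×10¹⁶ m².
P = σAT⁴ = 5.670×10⁻⁸ × 7.10633×10¹⁶ × (194.3)⁴ = 5.74×10¹⁸ W.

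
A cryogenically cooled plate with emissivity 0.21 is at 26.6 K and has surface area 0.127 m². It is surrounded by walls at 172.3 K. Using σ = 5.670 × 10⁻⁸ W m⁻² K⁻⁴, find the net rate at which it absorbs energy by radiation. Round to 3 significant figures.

Area A = 0.127 m².
Net radiated power P_net = εσA(T⁴ − T₀⁴) = 0.21×5.670×10⁻⁸×0.127×(26.6⁴ − 172.3⁴).
T⁴ − T₀⁴ = 5.00641×10⁵ − 8.81335×10⁸ = -8.80834×10⁸ K⁴, so P_net = -1.33 W — negative, meaning a net gain of 1.33 W.

Net gain ≈ 1.33 W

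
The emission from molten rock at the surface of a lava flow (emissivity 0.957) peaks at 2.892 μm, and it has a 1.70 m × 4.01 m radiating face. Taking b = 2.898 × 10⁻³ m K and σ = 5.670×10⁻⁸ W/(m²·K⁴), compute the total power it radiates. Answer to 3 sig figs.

Wien's law: T = b/λ_max = 2.898×10⁻³/2.892×10⁻⁶ = 1002.07 K.
Area A = 1.70 × 4.01 = 6.817 m².
Then P = εσAT⁴ = 0.957×5.670×10⁻⁸×6.817×(1002.07)⁴ = 3.73×10⁵ W.

P ≈ 3.73×10⁵ W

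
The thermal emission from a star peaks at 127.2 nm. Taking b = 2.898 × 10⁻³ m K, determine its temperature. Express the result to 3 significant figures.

T ≈ 2.28×10⁴ K

Wien's law gives T = b/λ_max = (2.898×10⁻³ m·K)/(1.272×10⁻⁷ m) = 2.28×10⁴ K.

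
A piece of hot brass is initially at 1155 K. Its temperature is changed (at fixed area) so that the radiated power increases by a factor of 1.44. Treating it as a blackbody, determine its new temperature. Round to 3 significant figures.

T₂ ≈ 1.27×10³ K

P ∝ T⁴, so T₂/T₁ = (P₂/P₁)^(1/4) = (1.44)^(1/4) = 1.09545.
T₂ = 1155 × 1.09545 = 1.27×10³ K.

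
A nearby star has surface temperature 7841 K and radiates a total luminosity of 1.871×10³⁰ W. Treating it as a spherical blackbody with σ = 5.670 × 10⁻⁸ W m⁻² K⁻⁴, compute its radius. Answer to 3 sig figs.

R ≈ 2.64×10¹⁰ m

L = 4πR²σT⁴ ⇒ R = √(L/(4πσT⁴)).
σT⁴ = 2.14323×10⁸ W/m², so R = √(1.871×10³⁰/(4π×2.14323×10⁸)) = 2.64×10¹⁰ m.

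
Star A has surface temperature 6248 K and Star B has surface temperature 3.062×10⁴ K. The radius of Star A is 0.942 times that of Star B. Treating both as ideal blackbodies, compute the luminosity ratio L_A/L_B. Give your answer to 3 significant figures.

L_A/L_B ≈ 1.54×10⁻³

L ∝ R²T⁴, so L_A/L_B = (R_A/R_B)²(T_A/T_B)⁴ = (0.942)² × (6248/3.062×10⁴)⁴ = 0.887364 × 1.73358×10⁻³ = 1.54×10⁻³.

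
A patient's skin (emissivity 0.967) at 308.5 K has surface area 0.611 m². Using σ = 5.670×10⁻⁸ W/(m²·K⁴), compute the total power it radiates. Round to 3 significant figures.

P ≈ 303 W

Area A = 0.611 m².
P = εσAT⁴ = 0.967 × 5.670×10⁻⁸ × 0.611 × (308.5)⁴ = 303 W.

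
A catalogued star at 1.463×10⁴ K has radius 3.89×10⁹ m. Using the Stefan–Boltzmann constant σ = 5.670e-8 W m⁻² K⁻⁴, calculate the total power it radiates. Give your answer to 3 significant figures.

Surface area A = 4πR² = 4π(3.89×10⁹ m)² = 1.90156×10²⁰ m².
P = σAT⁴ = 5.670×10⁻⁸ × 1.90156×10²⁰ × (1.463×10⁴)⁴ = 4.94×10²⁹ W.

P ≈ 4.94×10²⁹ W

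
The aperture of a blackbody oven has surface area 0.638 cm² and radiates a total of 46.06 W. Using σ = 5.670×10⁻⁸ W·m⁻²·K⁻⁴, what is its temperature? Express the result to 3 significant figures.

Area A = 0.638 cm² = 6.38×10⁻⁵ m².
P = σAT⁴ ⇒ T = (P/(σA))^(1/4) = (46.06/(5.670×10⁻⁸×6.38×10⁻⁵))^(1/4) = 1.89×10³ K.

T ≈ 1.89×10³ K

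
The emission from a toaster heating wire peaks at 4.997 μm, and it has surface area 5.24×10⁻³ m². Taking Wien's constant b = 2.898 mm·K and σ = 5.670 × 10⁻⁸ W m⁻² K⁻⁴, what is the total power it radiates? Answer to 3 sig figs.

P ≈ 33.6 W

Wien's law: T = b/λ_max = 2.898×10⁻³/4.997×10⁻⁶ = 579.948 K.
Area A = 5.24×10⁻³ m².
Then P = σAT⁴ = 5.670×10⁻⁸×5.24×10⁻³×(579.948)⁴ = 33.6 W.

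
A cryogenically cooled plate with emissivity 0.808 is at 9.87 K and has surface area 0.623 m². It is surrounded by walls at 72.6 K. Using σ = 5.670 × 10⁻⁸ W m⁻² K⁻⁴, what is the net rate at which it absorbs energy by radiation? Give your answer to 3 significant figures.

Net gain ≈ 0.793 W

Area A = 0.623 m².
Net radiated power P_net = εσA(T⁴ − T₀⁴) = 0.808×5.670×10⁻⁸×0.623×(9.87⁴ − 72.6⁴).
T⁴ − T₀⁴ = 9490.05 − 2.77809×10⁷ = -2.77714×10⁷ K⁴, so P_net = -0.793 W — negative, meaning a net gain of 0.793 W.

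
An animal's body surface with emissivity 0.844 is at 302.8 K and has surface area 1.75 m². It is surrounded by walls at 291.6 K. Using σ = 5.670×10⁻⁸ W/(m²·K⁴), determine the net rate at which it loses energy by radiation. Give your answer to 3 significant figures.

Area A = 1.75 m².
Net radiated power P_net = εσA(T⁴ − T₀⁴) = 0.844×5.670×10⁻⁸×1.75×(302.8⁴ − 291.6⁴).
T⁴ − T₀⁴ = 8.40666×10⁹ − 7.23020×10⁹ = 1.17646×10⁹ K⁴, so P_net = 98.5 W.

Net loss ≈ 98.5 W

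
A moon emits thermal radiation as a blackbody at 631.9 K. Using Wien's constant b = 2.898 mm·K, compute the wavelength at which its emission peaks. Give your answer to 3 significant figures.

λ_max ≈ 4.59 μm

Wien's displacement law: λ_max = b/T = (2.898×10⁻³ m·K)/(631.9 K) = 4.586×10⁻⁶ m.
That is 4.59 μm, in the infrared range.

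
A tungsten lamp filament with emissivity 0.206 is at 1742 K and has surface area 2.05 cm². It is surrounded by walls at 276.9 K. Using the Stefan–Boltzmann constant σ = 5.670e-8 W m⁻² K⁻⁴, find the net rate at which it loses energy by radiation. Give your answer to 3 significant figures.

Area A = 2.05 cm² = 2.05×10⁻⁴ m².
Net radiated power P_net = εσA(T⁴ − T₀⁴) = 0.206×5.670×10⁻⁸×2.05×10⁻⁴×(1742⁴ − 276.9⁴).
T⁴ − T₀⁴ = 9.20858×10¹² − 5.87884×10⁹ = 9.20270×10¹² K⁴, so P_net = 22.0 W.

Net loss ≈ 22.0 W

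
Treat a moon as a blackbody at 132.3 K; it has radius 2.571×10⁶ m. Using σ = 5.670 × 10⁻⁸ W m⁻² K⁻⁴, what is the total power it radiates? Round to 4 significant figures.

Surface area A = 4πR² = 4π(2.571×10⁶ m)² = 8.30642×10¹³ m².
P = σAT⁴ = 5.670×10⁻⁸ × 8.30642×10¹³ × (132.3)⁴ = 1.443×10¹⁵ W.

P ≈ 1.443×10¹⁵ W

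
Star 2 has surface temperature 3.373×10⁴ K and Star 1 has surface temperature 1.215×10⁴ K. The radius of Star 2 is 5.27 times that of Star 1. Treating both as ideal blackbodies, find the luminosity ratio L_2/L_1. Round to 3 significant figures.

L_2/L_1 ≈ 1.65×10³

L ∝ R²T⁴, so L_2/L_1 = (R_2/R_1)²(T_2/T_1)⁴ = (5.27)² × (3.373×10⁴/1.215×10⁴)⁴ = 27.7729 × 59.3964 = 1.65×10³.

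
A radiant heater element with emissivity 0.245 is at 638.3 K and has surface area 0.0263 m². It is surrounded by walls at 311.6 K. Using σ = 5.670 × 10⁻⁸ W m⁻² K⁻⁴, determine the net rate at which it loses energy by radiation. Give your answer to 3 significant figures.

Net loss ≈ 57.2 W

Area A = 0.0263 m².
Net radiated power P_net = εσA(T⁴ − T₀⁴) = 0.245×5.670×10⁻⁸×0.0263×(638.3⁴ − 311.6⁴).
T⁴ − T₀⁴ = 1.65997×10¹¹ − 9.42735×10⁹ = 1.56570×10¹¹ K⁴, so P_net = 57.2 W.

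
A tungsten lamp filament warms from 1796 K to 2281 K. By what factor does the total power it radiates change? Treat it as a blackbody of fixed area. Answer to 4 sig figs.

P ∝ T⁴, so P₂/P₁ = (T₂/T₁)⁴ = (2281/1796)⁴ = (1.27004)⁴ = 2.602.

P₂/P₁ ≈ 2.602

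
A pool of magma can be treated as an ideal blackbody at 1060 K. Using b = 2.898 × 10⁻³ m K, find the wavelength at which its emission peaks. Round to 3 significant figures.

λ_max ≈ 2.73 μm

Wien's displacement law: λ_max = b/T = (2.898×10⁻³ m·K)/(1060 K) = 2.734×10⁻⁶ m.
That is 2.73 μm, in the infrared range.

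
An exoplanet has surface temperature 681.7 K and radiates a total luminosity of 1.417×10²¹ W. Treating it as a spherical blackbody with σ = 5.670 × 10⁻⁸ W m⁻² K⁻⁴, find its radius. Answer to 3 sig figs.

L = 4πR²σT⁴ ⇒ R = √(L/(4πσT⁴)).
σT⁴ = 12244.9 W/m², so R = √(1.417×10²¹/(4π×12244.9)) = 9.60×10⁷ m.

R ≈ 9.60×10⁷ m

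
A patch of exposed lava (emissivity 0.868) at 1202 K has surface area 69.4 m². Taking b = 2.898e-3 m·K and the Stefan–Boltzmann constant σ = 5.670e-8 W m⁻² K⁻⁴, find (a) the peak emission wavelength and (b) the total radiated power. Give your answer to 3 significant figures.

(a) λ_max = b/T = 2.898×10⁻³/1202 = 2.411×10⁻⁶ m = 2.41×10³ nm.
Area A = 69.4 m².
(b) P = εσAT⁴ = 0.868×5.670×10⁻⁸×69.4×(1202)⁴ = 7.13×10⁶ W.

λ_max ≈ 2.41×10³ nm; P ≈ 7.13×10⁶ W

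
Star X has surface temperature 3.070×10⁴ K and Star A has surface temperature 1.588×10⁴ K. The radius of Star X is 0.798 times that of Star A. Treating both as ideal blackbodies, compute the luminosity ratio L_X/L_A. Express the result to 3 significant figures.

L_X/L_A ≈ 8.90

L ∝ R²T⁴, so L_X/L_A = (R_X/R_A)²(T_X/T_A)⁴ = (0.798)² × (3.070×10⁴/1.588×10⁴)⁴ = 0.636804 × 13.9686 = 8.90.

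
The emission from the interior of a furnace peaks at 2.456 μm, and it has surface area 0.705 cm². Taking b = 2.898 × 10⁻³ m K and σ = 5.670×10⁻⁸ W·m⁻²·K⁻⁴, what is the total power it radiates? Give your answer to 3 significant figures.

P ≈ 7.75 W

Wien's law: T = b/λ_max = 2.898×10⁻³/2.456×10⁻⁶ = 1179.97 K.
Area A = 0.705 cm² = 7.05×10⁻⁵ m².
Then P = σAT⁴ = 5.670×10⁻⁸×7.05×10⁻⁵×(1179.97)⁴ = 7.75 W.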